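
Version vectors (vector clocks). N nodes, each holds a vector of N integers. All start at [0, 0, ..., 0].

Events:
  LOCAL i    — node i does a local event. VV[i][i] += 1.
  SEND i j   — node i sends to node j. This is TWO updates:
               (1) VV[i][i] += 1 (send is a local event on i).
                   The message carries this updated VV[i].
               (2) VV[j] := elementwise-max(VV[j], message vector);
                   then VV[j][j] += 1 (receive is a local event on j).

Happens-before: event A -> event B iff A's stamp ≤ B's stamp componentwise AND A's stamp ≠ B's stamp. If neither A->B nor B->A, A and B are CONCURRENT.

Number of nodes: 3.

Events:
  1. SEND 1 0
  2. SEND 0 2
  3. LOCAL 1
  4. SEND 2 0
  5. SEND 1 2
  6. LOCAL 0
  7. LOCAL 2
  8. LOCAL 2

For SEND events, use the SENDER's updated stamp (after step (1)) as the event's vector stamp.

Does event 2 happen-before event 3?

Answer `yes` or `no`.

Initial: VV[0]=[0, 0, 0]
Initial: VV[1]=[0, 0, 0]
Initial: VV[2]=[0, 0, 0]
Event 1: SEND 1->0: VV[1][1]++ -> VV[1]=[0, 1, 0], msg_vec=[0, 1, 0]; VV[0]=max(VV[0],msg_vec) then VV[0][0]++ -> VV[0]=[1, 1, 0]
Event 2: SEND 0->2: VV[0][0]++ -> VV[0]=[2, 1, 0], msg_vec=[2, 1, 0]; VV[2]=max(VV[2],msg_vec) then VV[2][2]++ -> VV[2]=[2, 1, 1]
Event 3: LOCAL 1: VV[1][1]++ -> VV[1]=[0, 2, 0]
Event 4: SEND 2->0: VV[2][2]++ -> VV[2]=[2, 1, 2], msg_vec=[2, 1, 2]; VV[0]=max(VV[0],msg_vec) then VV[0][0]++ -> VV[0]=[3, 1, 2]
Event 5: SEND 1->2: VV[1][1]++ -> VV[1]=[0, 3, 0], msg_vec=[0, 3, 0]; VV[2]=max(VV[2],msg_vec) then VV[2][2]++ -> VV[2]=[2, 3, 3]
Event 6: LOCAL 0: VV[0][0]++ -> VV[0]=[4, 1, 2]
Event 7: LOCAL 2: VV[2][2]++ -> VV[2]=[2, 3, 4]
Event 8: LOCAL 2: VV[2][2]++ -> VV[2]=[2, 3, 5]
Event 2 stamp: [2, 1, 0]
Event 3 stamp: [0, 2, 0]
[2, 1, 0] <= [0, 2, 0]? False. Equal? False. Happens-before: False

Answer: no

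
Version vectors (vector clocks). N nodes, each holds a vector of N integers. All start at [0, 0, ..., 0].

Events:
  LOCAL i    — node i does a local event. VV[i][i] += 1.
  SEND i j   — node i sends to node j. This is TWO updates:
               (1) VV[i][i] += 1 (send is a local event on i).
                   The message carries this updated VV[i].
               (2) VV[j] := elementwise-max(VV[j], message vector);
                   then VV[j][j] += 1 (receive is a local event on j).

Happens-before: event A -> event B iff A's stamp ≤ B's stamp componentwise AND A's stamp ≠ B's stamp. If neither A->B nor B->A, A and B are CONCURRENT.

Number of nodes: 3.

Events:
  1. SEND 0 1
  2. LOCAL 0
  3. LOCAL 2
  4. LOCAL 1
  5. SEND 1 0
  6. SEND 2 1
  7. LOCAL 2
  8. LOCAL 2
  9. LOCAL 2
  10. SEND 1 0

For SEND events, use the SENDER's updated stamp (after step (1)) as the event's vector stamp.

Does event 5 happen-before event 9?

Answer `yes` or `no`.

Answer: no

Derivation:
Initial: VV[0]=[0, 0, 0]
Initial: VV[1]=[0, 0, 0]
Initial: VV[2]=[0, 0, 0]
Event 1: SEND 0->1: VV[0][0]++ -> VV[0]=[1, 0, 0], msg_vec=[1, 0, 0]; VV[1]=max(VV[1],msg_vec) then VV[1][1]++ -> VV[1]=[1, 1, 0]
Event 2: LOCAL 0: VV[0][0]++ -> VV[0]=[2, 0, 0]
Event 3: LOCAL 2: VV[2][2]++ -> VV[2]=[0, 0, 1]
Event 4: LOCAL 1: VV[1][1]++ -> VV[1]=[1, 2, 0]
Event 5: SEND 1->0: VV[1][1]++ -> VV[1]=[1, 3, 0], msg_vec=[1, 3, 0]; VV[0]=max(VV[0],msg_vec) then VV[0][0]++ -> VV[0]=[3, 3, 0]
Event 6: SEND 2->1: VV[2][2]++ -> VV[2]=[0, 0, 2], msg_vec=[0, 0, 2]; VV[1]=max(VV[1],msg_vec) then VV[1][1]++ -> VV[1]=[1, 4, 2]
Event 7: LOCAL 2: VV[2][2]++ -> VV[2]=[0, 0, 3]
Event 8: LOCAL 2: VV[2][2]++ -> VV[2]=[0, 0, 4]
Event 9: LOCAL 2: VV[2][2]++ -> VV[2]=[0, 0, 5]
Event 10: SEND 1->0: VV[1][1]++ -> VV[1]=[1, 5, 2], msg_vec=[1, 5, 2]; VV[0]=max(VV[0],msg_vec) then VV[0][0]++ -> VV[0]=[4, 5, 2]
Event 5 stamp: [1, 3, 0]
Event 9 stamp: [0, 0, 5]
[1, 3, 0] <= [0, 0, 5]? False. Equal? False. Happens-before: False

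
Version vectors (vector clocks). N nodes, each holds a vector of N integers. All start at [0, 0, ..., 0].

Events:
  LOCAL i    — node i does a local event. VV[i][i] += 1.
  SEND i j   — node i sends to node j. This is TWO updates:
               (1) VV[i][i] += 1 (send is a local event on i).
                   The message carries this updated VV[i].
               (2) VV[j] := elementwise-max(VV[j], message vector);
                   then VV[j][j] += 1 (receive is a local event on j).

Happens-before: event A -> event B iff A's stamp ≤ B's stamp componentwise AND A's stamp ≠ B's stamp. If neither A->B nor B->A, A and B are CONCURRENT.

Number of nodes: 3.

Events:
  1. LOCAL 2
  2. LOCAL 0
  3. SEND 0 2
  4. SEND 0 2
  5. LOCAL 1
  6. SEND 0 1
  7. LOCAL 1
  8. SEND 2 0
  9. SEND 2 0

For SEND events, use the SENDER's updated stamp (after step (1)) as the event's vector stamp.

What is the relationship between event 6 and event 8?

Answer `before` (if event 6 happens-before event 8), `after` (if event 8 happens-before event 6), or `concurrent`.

Initial: VV[0]=[0, 0, 0]
Initial: VV[1]=[0, 0, 0]
Initial: VV[2]=[0, 0, 0]
Event 1: LOCAL 2: VV[2][2]++ -> VV[2]=[0, 0, 1]
Event 2: LOCAL 0: VV[0][0]++ -> VV[0]=[1, 0, 0]
Event 3: SEND 0->2: VV[0][0]++ -> VV[0]=[2, 0, 0], msg_vec=[2, 0, 0]; VV[2]=max(VV[2],msg_vec) then VV[2][2]++ -> VV[2]=[2, 0, 2]
Event 4: SEND 0->2: VV[0][0]++ -> VV[0]=[3, 0, 0], msg_vec=[3, 0, 0]; VV[2]=max(VV[2],msg_vec) then VV[2][2]++ -> VV[2]=[3, 0, 3]
Event 5: LOCAL 1: VV[1][1]++ -> VV[1]=[0, 1, 0]
Event 6: SEND 0->1: VV[0][0]++ -> VV[0]=[4, 0, 0], msg_vec=[4, 0, 0]; VV[1]=max(VV[1],msg_vec) then VV[1][1]++ -> VV[1]=[4, 2, 0]
Event 7: LOCAL 1: VV[1][1]++ -> VV[1]=[4, 3, 0]
Event 8: SEND 2->0: VV[2][2]++ -> VV[2]=[3, 0, 4], msg_vec=[3, 0, 4]; VV[0]=max(VV[0],msg_vec) then VV[0][0]++ -> VV[0]=[5, 0, 4]
Event 9: SEND 2->0: VV[2][2]++ -> VV[2]=[3, 0, 5], msg_vec=[3, 0, 5]; VV[0]=max(VV[0],msg_vec) then VV[0][0]++ -> VV[0]=[6, 0, 5]
Event 6 stamp: [4, 0, 0]
Event 8 stamp: [3, 0, 4]
[4, 0, 0] <= [3, 0, 4]? False
[3, 0, 4] <= [4, 0, 0]? False
Relation: concurrent

Answer: concurrent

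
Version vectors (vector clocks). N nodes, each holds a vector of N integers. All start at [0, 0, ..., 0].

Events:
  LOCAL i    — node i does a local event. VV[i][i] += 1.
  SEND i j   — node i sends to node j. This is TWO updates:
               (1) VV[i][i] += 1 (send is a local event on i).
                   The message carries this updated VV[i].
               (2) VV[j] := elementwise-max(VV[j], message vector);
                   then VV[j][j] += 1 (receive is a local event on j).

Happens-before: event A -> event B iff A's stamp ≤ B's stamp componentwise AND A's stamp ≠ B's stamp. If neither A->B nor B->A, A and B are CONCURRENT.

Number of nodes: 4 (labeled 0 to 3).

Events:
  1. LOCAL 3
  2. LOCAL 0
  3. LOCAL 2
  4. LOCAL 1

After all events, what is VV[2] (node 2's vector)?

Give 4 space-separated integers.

Answer: 0 0 1 0

Derivation:
Initial: VV[0]=[0, 0, 0, 0]
Initial: VV[1]=[0, 0, 0, 0]
Initial: VV[2]=[0, 0, 0, 0]
Initial: VV[3]=[0, 0, 0, 0]
Event 1: LOCAL 3: VV[3][3]++ -> VV[3]=[0, 0, 0, 1]
Event 2: LOCAL 0: VV[0][0]++ -> VV[0]=[1, 0, 0, 0]
Event 3: LOCAL 2: VV[2][2]++ -> VV[2]=[0, 0, 1, 0]
Event 4: LOCAL 1: VV[1][1]++ -> VV[1]=[0, 1, 0, 0]
Final vectors: VV[0]=[1, 0, 0, 0]; VV[1]=[0, 1, 0, 0]; VV[2]=[0, 0, 1, 0]; VV[3]=[0, 0, 0, 1]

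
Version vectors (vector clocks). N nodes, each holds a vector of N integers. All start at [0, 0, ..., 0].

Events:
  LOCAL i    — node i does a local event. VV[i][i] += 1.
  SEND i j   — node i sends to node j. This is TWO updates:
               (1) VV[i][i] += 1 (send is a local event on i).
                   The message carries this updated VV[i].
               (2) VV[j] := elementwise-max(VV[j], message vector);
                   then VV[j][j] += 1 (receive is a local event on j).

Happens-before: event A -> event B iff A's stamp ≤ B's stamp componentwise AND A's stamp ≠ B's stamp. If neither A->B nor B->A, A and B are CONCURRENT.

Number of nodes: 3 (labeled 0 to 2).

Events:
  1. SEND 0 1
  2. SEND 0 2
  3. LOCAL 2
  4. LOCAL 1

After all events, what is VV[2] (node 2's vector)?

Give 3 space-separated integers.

Answer: 2 0 2

Derivation:
Initial: VV[0]=[0, 0, 0]
Initial: VV[1]=[0, 0, 0]
Initial: VV[2]=[0, 0, 0]
Event 1: SEND 0->1: VV[0][0]++ -> VV[0]=[1, 0, 0], msg_vec=[1, 0, 0]; VV[1]=max(VV[1],msg_vec) then VV[1][1]++ -> VV[1]=[1, 1, 0]
Event 2: SEND 0->2: VV[0][0]++ -> VV[0]=[2, 0, 0], msg_vec=[2, 0, 0]; VV[2]=max(VV[2],msg_vec) then VV[2][2]++ -> VV[2]=[2, 0, 1]
Event 3: LOCAL 2: VV[2][2]++ -> VV[2]=[2, 0, 2]
Event 4: LOCAL 1: VV[1][1]++ -> VV[1]=[1, 2, 0]
Final vectors: VV[0]=[2, 0, 0]; VV[1]=[1, 2, 0]; VV[2]=[2, 0, 2]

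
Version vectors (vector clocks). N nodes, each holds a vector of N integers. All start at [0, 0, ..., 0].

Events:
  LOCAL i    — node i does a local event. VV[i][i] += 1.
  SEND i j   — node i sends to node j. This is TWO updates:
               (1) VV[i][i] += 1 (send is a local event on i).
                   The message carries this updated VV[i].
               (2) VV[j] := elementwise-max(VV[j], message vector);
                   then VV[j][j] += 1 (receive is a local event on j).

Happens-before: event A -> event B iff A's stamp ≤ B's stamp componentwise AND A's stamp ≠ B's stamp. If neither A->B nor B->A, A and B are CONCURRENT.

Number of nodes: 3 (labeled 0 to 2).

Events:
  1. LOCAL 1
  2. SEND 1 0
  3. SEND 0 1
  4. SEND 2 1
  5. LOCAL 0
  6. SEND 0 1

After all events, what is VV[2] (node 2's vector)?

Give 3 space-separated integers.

Initial: VV[0]=[0, 0, 0]
Initial: VV[1]=[0, 0, 0]
Initial: VV[2]=[0, 0, 0]
Event 1: LOCAL 1: VV[1][1]++ -> VV[1]=[0, 1, 0]
Event 2: SEND 1->0: VV[1][1]++ -> VV[1]=[0, 2, 0], msg_vec=[0, 2, 0]; VV[0]=max(VV[0],msg_vec) then VV[0][0]++ -> VV[0]=[1, 2, 0]
Event 3: SEND 0->1: VV[0][0]++ -> VV[0]=[2, 2, 0], msg_vec=[2, 2, 0]; VV[1]=max(VV[1],msg_vec) then VV[1][1]++ -> VV[1]=[2, 3, 0]
Event 4: SEND 2->1: VV[2][2]++ -> VV[2]=[0, 0, 1], msg_vec=[0, 0, 1]; VV[1]=max(VV[1],msg_vec) then VV[1][1]++ -> VV[1]=[2, 4, 1]
Event 5: LOCAL 0: VV[0][0]++ -> VV[0]=[3, 2, 0]
Event 6: SEND 0->1: VV[0][0]++ -> VV[0]=[4, 2, 0], msg_vec=[4, 2, 0]; VV[1]=max(VV[1],msg_vec) then VV[1][1]++ -> VV[1]=[4, 5, 1]
Final vectors: VV[0]=[4, 2, 0]; VV[1]=[4, 5, 1]; VV[2]=[0, 0, 1]

Answer: 0 0 1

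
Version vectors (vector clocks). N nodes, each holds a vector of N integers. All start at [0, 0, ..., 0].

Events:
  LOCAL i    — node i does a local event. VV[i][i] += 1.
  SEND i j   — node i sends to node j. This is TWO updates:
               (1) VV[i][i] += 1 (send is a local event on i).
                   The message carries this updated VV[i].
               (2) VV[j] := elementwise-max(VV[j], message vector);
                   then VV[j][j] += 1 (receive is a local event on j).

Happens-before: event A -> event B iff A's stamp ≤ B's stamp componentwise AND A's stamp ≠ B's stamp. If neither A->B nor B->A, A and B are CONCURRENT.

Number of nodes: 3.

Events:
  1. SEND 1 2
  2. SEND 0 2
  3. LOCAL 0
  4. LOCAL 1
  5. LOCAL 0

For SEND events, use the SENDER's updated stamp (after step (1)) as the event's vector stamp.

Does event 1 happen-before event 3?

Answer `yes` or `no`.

Answer: no

Derivation:
Initial: VV[0]=[0, 0, 0]
Initial: VV[1]=[0, 0, 0]
Initial: VV[2]=[0, 0, 0]
Event 1: SEND 1->2: VV[1][1]++ -> VV[1]=[0, 1, 0], msg_vec=[0, 1, 0]; VV[2]=max(VV[2],msg_vec) then VV[2][2]++ -> VV[2]=[0, 1, 1]
Event 2: SEND 0->2: VV[0][0]++ -> VV[0]=[1, 0, 0], msg_vec=[1, 0, 0]; VV[2]=max(VV[2],msg_vec) then VV[2][2]++ -> VV[2]=[1, 1, 2]
Event 3: LOCAL 0: VV[0][0]++ -> VV[0]=[2, 0, 0]
Event 4: LOCAL 1: VV[1][1]++ -> VV[1]=[0, 2, 0]
Event 5: LOCAL 0: VV[0][0]++ -> VV[0]=[3, 0, 0]
Event 1 stamp: [0, 1, 0]
Event 3 stamp: [2, 0, 0]
[0, 1, 0] <= [2, 0, 0]? False. Equal? False. Happens-before: False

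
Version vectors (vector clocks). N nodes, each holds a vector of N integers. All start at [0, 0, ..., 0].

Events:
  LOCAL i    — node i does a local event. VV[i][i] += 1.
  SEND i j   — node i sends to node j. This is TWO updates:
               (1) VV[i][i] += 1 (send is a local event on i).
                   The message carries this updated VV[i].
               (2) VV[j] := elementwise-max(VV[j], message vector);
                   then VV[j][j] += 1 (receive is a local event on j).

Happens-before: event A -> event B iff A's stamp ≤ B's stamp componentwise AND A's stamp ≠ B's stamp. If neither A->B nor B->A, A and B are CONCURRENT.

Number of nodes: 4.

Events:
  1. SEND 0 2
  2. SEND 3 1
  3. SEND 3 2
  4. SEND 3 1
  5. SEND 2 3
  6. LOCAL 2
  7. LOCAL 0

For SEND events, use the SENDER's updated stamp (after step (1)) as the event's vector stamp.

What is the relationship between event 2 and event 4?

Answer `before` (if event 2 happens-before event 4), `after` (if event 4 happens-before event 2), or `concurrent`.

Initial: VV[0]=[0, 0, 0, 0]
Initial: VV[1]=[0, 0, 0, 0]
Initial: VV[2]=[0, 0, 0, 0]
Initial: VV[3]=[0, 0, 0, 0]
Event 1: SEND 0->2: VV[0][0]++ -> VV[0]=[1, 0, 0, 0], msg_vec=[1, 0, 0, 0]; VV[2]=max(VV[2],msg_vec) then VV[2][2]++ -> VV[2]=[1, 0, 1, 0]
Event 2: SEND 3->1: VV[3][3]++ -> VV[3]=[0, 0, 0, 1], msg_vec=[0, 0, 0, 1]; VV[1]=max(VV[1],msg_vec) then VV[1][1]++ -> VV[1]=[0, 1, 0, 1]
Event 3: SEND 3->2: VV[3][3]++ -> VV[3]=[0, 0, 0, 2], msg_vec=[0, 0, 0, 2]; VV[2]=max(VV[2],msg_vec) then VV[2][2]++ -> VV[2]=[1, 0, 2, 2]
Event 4: SEND 3->1: VV[3][3]++ -> VV[3]=[0, 0, 0, 3], msg_vec=[0, 0, 0, 3]; VV[1]=max(VV[1],msg_vec) then VV[1][1]++ -> VV[1]=[0, 2, 0, 3]
Event 5: SEND 2->3: VV[2][2]++ -> VV[2]=[1, 0, 3, 2], msg_vec=[1, 0, 3, 2]; VV[3]=max(VV[3],msg_vec) then VV[3][3]++ -> VV[3]=[1, 0, 3, 4]
Event 6: LOCAL 2: VV[2][2]++ -> VV[2]=[1, 0, 4, 2]
Event 7: LOCAL 0: VV[0][0]++ -> VV[0]=[2, 0, 0, 0]
Event 2 stamp: [0, 0, 0, 1]
Event 4 stamp: [0, 0, 0, 3]
[0, 0, 0, 1] <= [0, 0, 0, 3]? True
[0, 0, 0, 3] <= [0, 0, 0, 1]? False
Relation: before

Answer: before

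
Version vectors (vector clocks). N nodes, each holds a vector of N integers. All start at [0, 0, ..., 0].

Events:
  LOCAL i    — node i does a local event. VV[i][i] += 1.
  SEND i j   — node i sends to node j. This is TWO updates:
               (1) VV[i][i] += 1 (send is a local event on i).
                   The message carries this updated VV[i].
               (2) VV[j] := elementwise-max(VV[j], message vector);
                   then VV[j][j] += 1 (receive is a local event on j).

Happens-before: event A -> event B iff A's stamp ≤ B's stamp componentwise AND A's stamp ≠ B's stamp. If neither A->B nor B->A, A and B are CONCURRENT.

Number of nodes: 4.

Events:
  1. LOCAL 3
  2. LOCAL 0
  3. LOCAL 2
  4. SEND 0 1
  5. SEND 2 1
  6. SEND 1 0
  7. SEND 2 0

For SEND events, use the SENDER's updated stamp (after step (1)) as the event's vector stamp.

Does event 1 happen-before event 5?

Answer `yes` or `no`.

Answer: no

Derivation:
Initial: VV[0]=[0, 0, 0, 0]
Initial: VV[1]=[0, 0, 0, 0]
Initial: VV[2]=[0, 0, 0, 0]
Initial: VV[3]=[0, 0, 0, 0]
Event 1: LOCAL 3: VV[3][3]++ -> VV[3]=[0, 0, 0, 1]
Event 2: LOCAL 0: VV[0][0]++ -> VV[0]=[1, 0, 0, 0]
Event 3: LOCAL 2: VV[2][2]++ -> VV[2]=[0, 0, 1, 0]
Event 4: SEND 0->1: VV[0][0]++ -> VV[0]=[2, 0, 0, 0], msg_vec=[2, 0, 0, 0]; VV[1]=max(VV[1],msg_vec) then VV[1][1]++ -> VV[1]=[2, 1, 0, 0]
Event 5: SEND 2->1: VV[2][2]++ -> VV[2]=[0, 0, 2, 0], msg_vec=[0, 0, 2, 0]; VV[1]=max(VV[1],msg_vec) then VV[1][1]++ -> VV[1]=[2, 2, 2, 0]
Event 6: SEND 1->0: VV[1][1]++ -> VV[1]=[2, 3, 2, 0], msg_vec=[2, 3, 2, 0]; VV[0]=max(VV[0],msg_vec) then VV[0][0]++ -> VV[0]=[3, 3, 2, 0]
Event 7: SEND 2->0: VV[2][2]++ -> VV[2]=[0, 0, 3, 0], msg_vec=[0, 0, 3, 0]; VV[0]=max(VV[0],msg_vec) then VV[0][0]++ -> VV[0]=[4, 3, 3, 0]
Event 1 stamp: [0, 0, 0, 1]
Event 5 stamp: [0, 0, 2, 0]
[0, 0, 0, 1] <= [0, 0, 2, 0]? False. Equal? False. Happens-before: False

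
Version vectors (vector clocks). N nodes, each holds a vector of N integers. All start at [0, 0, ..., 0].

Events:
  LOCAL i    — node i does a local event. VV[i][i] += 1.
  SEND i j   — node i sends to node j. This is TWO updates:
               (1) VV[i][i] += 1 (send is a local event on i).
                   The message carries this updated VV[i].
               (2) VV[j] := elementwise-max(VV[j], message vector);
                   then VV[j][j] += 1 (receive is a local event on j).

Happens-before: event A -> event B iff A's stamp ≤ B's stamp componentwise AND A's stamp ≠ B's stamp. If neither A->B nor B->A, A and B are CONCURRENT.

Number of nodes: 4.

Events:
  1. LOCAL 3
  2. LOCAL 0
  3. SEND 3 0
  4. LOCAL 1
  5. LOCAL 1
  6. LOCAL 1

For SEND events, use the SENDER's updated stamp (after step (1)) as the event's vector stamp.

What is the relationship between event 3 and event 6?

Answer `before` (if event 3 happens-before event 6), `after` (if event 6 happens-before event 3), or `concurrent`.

Answer: concurrent

Derivation:
Initial: VV[0]=[0, 0, 0, 0]
Initial: VV[1]=[0, 0, 0, 0]
Initial: VV[2]=[0, 0, 0, 0]
Initial: VV[3]=[0, 0, 0, 0]
Event 1: LOCAL 3: VV[3][3]++ -> VV[3]=[0, 0, 0, 1]
Event 2: LOCAL 0: VV[0][0]++ -> VV[0]=[1, 0, 0, 0]
Event 3: SEND 3->0: VV[3][3]++ -> VV[3]=[0, 0, 0, 2], msg_vec=[0, 0, 0, 2]; VV[0]=max(VV[0],msg_vec) then VV[0][0]++ -> VV[0]=[2, 0, 0, 2]
Event 4: LOCAL 1: VV[1][1]++ -> VV[1]=[0, 1, 0, 0]
Event 5: LOCAL 1: VV[1][1]++ -> VV[1]=[0, 2, 0, 0]
Event 6: LOCAL 1: VV[1][1]++ -> VV[1]=[0, 3, 0, 0]
Event 3 stamp: [0, 0, 0, 2]
Event 6 stamp: [0, 3, 0, 0]
[0, 0, 0, 2] <= [0, 3, 0, 0]? False
[0, 3, 0, 0] <= [0, 0, 0, 2]? False
Relation: concurrent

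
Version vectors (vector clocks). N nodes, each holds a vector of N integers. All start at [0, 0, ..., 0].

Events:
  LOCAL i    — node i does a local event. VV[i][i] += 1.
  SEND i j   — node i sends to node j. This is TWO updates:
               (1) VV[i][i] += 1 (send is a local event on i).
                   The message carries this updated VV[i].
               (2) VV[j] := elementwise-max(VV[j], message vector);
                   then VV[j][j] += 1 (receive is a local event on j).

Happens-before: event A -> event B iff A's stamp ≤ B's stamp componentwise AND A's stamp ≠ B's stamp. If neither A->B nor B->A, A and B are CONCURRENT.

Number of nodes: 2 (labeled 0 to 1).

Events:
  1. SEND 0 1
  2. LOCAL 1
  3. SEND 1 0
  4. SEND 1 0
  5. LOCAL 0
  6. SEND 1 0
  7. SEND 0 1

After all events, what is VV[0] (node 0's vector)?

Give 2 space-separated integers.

Answer: 6 5

Derivation:
Initial: VV[0]=[0, 0]
Initial: VV[1]=[0, 0]
Event 1: SEND 0->1: VV[0][0]++ -> VV[0]=[1, 0], msg_vec=[1, 0]; VV[1]=max(VV[1],msg_vec) then VV[1][1]++ -> VV[1]=[1, 1]
Event 2: LOCAL 1: VV[1][1]++ -> VV[1]=[1, 2]
Event 3: SEND 1->0: VV[1][1]++ -> VV[1]=[1, 3], msg_vec=[1, 3]; VV[0]=max(VV[0],msg_vec) then VV[0][0]++ -> VV[0]=[2, 3]
Event 4: SEND 1->0: VV[1][1]++ -> VV[1]=[1, 4], msg_vec=[1, 4]; VV[0]=max(VV[0],msg_vec) then VV[0][0]++ -> VV[0]=[3, 4]
Event 5: LOCAL 0: VV[0][0]++ -> VV[0]=[4, 4]
Event 6: SEND 1->0: VV[1][1]++ -> VV[1]=[1, 5], msg_vec=[1, 5]; VV[0]=max(VV[0],msg_vec) then VV[0][0]++ -> VV[0]=[5, 5]
Event 7: SEND 0->1: VV[0][0]++ -> VV[0]=[6, 5], msg_vec=[6, 5]; VV[1]=max(VV[1],msg_vec) then VV[1][1]++ -> VV[1]=[6, 6]
Final vectors: VV[0]=[6, 5]; VV[1]=[6, 6]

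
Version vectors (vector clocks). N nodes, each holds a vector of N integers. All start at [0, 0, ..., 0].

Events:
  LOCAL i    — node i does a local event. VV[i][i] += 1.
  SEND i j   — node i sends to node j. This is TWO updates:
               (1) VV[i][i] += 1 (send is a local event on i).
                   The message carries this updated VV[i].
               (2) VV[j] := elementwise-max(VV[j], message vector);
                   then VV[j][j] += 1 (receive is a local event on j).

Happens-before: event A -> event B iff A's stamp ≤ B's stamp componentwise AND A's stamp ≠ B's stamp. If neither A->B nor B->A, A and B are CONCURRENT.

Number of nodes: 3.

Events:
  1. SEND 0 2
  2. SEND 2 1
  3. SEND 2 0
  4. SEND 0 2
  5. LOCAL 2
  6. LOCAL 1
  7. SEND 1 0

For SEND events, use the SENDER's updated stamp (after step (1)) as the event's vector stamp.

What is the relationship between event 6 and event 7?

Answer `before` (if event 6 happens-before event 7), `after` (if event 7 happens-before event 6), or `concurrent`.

Initial: VV[0]=[0, 0, 0]
Initial: VV[1]=[0, 0, 0]
Initial: VV[2]=[0, 0, 0]
Event 1: SEND 0->2: VV[0][0]++ -> VV[0]=[1, 0, 0], msg_vec=[1, 0, 0]; VV[2]=max(VV[2],msg_vec) then VV[2][2]++ -> VV[2]=[1, 0, 1]
Event 2: SEND 2->1: VV[2][2]++ -> VV[2]=[1, 0, 2], msg_vec=[1, 0, 2]; VV[1]=max(VV[1],msg_vec) then VV[1][1]++ -> VV[1]=[1, 1, 2]
Event 3: SEND 2->0: VV[2][2]++ -> VV[2]=[1, 0, 3], msg_vec=[1, 0, 3]; VV[0]=max(VV[0],msg_vec) then VV[0][0]++ -> VV[0]=[2, 0, 3]
Event 4: SEND 0->2: VV[0][0]++ -> VV[0]=[3, 0, 3], msg_vec=[3, 0, 3]; VV[2]=max(VV[2],msg_vec) then VV[2][2]++ -> VV[2]=[3, 0, 4]
Event 5: LOCAL 2: VV[2][2]++ -> VV[2]=[3, 0, 5]
Event 6: LOCAL 1: VV[1][1]++ -> VV[1]=[1, 2, 2]
Event 7: SEND 1->0: VV[1][1]++ -> VV[1]=[1, 3, 2], msg_vec=[1, 3, 2]; VV[0]=max(VV[0],msg_vec) then VV[0][0]++ -> VV[0]=[4, 3, 3]
Event 6 stamp: [1, 2, 2]
Event 7 stamp: [1, 3, 2]
[1, 2, 2] <= [1, 3, 2]? True
[1, 3, 2] <= [1, 2, 2]? False
Relation: before

Answer: before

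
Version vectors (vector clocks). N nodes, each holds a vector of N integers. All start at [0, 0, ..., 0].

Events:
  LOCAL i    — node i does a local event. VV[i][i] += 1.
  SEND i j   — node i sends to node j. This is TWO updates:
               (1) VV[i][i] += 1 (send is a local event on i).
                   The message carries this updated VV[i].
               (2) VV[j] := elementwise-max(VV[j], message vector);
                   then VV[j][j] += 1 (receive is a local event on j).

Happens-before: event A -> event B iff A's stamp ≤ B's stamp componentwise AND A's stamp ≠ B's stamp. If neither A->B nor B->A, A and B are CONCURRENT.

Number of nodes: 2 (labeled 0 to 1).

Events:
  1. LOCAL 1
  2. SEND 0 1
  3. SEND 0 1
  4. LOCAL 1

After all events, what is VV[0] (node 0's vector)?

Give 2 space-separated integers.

Answer: 2 0

Derivation:
Initial: VV[0]=[0, 0]
Initial: VV[1]=[0, 0]
Event 1: LOCAL 1: VV[1][1]++ -> VV[1]=[0, 1]
Event 2: SEND 0->1: VV[0][0]++ -> VV[0]=[1, 0], msg_vec=[1, 0]; VV[1]=max(VV[1],msg_vec) then VV[1][1]++ -> VV[1]=[1, 2]
Event 3: SEND 0->1: VV[0][0]++ -> VV[0]=[2, 0], msg_vec=[2, 0]; VV[1]=max(VV[1],msg_vec) then VV[1][1]++ -> VV[1]=[2, 3]
Event 4: LOCAL 1: VV[1][1]++ -> VV[1]=[2, 4]
Final vectors: VV[0]=[2, 0]; VV[1]=[2, 4]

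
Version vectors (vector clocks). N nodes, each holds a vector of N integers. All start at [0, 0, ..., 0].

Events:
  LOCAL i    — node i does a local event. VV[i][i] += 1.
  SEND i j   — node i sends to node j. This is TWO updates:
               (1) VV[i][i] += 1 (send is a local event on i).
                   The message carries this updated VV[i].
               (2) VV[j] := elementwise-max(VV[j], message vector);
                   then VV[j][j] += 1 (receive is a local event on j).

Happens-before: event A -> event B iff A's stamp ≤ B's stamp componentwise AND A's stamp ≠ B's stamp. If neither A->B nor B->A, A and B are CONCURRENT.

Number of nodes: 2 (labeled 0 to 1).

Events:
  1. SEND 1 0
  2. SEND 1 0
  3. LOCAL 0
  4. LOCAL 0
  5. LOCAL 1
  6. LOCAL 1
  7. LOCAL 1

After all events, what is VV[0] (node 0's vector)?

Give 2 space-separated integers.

Answer: 4 2

Derivation:
Initial: VV[0]=[0, 0]
Initial: VV[1]=[0, 0]
Event 1: SEND 1->0: VV[1][1]++ -> VV[1]=[0, 1], msg_vec=[0, 1]; VV[0]=max(VV[0],msg_vec) then VV[0][0]++ -> VV[0]=[1, 1]
Event 2: SEND 1->0: VV[1][1]++ -> VV[1]=[0, 2], msg_vec=[0, 2]; VV[0]=max(VV[0],msg_vec) then VV[0][0]++ -> VV[0]=[2, 2]
Event 3: LOCAL 0: VV[0][0]++ -> VV[0]=[3, 2]
Event 4: LOCAL 0: VV[0][0]++ -> VV[0]=[4, 2]
Event 5: LOCAL 1: VV[1][1]++ -> VV[1]=[0, 3]
Event 6: LOCAL 1: VV[1][1]++ -> VV[1]=[0, 4]
Event 7: LOCAL 1: VV[1][1]++ -> VV[1]=[0, 5]
Final vectors: VV[0]=[4, 2]; VV[1]=[0, 5]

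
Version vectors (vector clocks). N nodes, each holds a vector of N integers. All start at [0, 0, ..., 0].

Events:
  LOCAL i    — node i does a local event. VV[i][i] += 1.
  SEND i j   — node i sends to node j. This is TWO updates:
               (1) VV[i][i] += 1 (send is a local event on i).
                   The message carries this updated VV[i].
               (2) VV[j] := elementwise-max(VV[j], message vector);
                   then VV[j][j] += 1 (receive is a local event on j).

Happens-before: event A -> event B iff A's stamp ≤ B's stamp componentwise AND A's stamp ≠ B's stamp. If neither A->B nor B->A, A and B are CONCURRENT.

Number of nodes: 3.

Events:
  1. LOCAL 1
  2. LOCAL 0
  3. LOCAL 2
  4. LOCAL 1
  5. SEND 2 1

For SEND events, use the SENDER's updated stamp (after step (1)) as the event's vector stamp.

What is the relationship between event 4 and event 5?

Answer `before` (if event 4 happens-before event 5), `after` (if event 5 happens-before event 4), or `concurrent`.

Initial: VV[0]=[0, 0, 0]
Initial: VV[1]=[0, 0, 0]
Initial: VV[2]=[0, 0, 0]
Event 1: LOCAL 1: VV[1][1]++ -> VV[1]=[0, 1, 0]
Event 2: LOCAL 0: VV[0][0]++ -> VV[0]=[1, 0, 0]
Event 3: LOCAL 2: VV[2][2]++ -> VV[2]=[0, 0, 1]
Event 4: LOCAL 1: VV[1][1]++ -> VV[1]=[0, 2, 0]
Event 5: SEND 2->1: VV[2][2]++ -> VV[2]=[0, 0, 2], msg_vec=[0, 0, 2]; VV[1]=max(VV[1],msg_vec) then VV[1][1]++ -> VV[1]=[0, 3, 2]
Event 4 stamp: [0, 2, 0]
Event 5 stamp: [0, 0, 2]
[0, 2, 0] <= [0, 0, 2]? False
[0, 0, 2] <= [0, 2, 0]? False
Relation: concurrent

Answer: concurrent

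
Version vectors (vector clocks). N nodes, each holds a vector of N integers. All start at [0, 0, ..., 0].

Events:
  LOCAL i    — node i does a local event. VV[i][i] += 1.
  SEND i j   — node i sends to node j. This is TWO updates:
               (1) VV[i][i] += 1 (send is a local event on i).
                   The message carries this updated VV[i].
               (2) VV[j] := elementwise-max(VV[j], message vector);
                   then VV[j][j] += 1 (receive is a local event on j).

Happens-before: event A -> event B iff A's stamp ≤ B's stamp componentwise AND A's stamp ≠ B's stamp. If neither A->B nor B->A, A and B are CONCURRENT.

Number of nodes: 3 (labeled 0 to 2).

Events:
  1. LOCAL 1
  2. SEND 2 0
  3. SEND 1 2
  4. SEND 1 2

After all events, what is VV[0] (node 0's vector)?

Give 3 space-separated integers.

Answer: 1 0 1

Derivation:
Initial: VV[0]=[0, 0, 0]
Initial: VV[1]=[0, 0, 0]
Initial: VV[2]=[0, 0, 0]
Event 1: LOCAL 1: VV[1][1]++ -> VV[1]=[0, 1, 0]
Event 2: SEND 2->0: VV[2][2]++ -> VV[2]=[0, 0, 1], msg_vec=[0, 0, 1]; VV[0]=max(VV[0],msg_vec) then VV[0][0]++ -> VV[0]=[1, 0, 1]
Event 3: SEND 1->2: VV[1][1]++ -> VV[1]=[0, 2, 0], msg_vec=[0, 2, 0]; VV[2]=max(VV[2],msg_vec) then VV[2][2]++ -> VV[2]=[0, 2, 2]
Event 4: SEND 1->2: VV[1][1]++ -> VV[1]=[0, 3, 0], msg_vec=[0, 3, 0]; VV[2]=max(VV[2],msg_vec) then VV[2][2]++ -> VV[2]=[0, 3, 3]
Final vectors: VV[0]=[1, 0, 1]; VV[1]=[0, 3, 0]; VV[2]=[0, 3, 3]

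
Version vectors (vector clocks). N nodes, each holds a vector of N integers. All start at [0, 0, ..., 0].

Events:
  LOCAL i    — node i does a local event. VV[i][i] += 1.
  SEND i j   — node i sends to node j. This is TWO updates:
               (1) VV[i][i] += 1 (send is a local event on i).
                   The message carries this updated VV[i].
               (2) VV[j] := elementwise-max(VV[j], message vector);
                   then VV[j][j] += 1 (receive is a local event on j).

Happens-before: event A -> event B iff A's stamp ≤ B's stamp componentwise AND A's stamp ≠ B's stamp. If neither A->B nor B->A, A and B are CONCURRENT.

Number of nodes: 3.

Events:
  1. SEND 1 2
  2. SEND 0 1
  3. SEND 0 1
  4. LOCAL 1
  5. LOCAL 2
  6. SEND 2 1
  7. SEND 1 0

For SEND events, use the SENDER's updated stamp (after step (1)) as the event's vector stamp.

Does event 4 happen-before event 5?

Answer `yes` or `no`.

Answer: no

Derivation:
Initial: VV[0]=[0, 0, 0]
Initial: VV[1]=[0, 0, 0]
Initial: VV[2]=[0, 0, 0]
Event 1: SEND 1->2: VV[1][1]++ -> VV[1]=[0, 1, 0], msg_vec=[0, 1, 0]; VV[2]=max(VV[2],msg_vec) then VV[2][2]++ -> VV[2]=[0, 1, 1]
Event 2: SEND 0->1: VV[0][0]++ -> VV[0]=[1, 0, 0], msg_vec=[1, 0, 0]; VV[1]=max(VV[1],msg_vec) then VV[1][1]++ -> VV[1]=[1, 2, 0]
Event 3: SEND 0->1: VV[0][0]++ -> VV[0]=[2, 0, 0], msg_vec=[2, 0, 0]; VV[1]=max(VV[1],msg_vec) then VV[1][1]++ -> VV[1]=[2, 3, 0]
Event 4: LOCAL 1: VV[1][1]++ -> VV[1]=[2, 4, 0]
Event 5: LOCAL 2: VV[2][2]++ -> VV[2]=[0, 1, 2]
Event 6: SEND 2->1: VV[2][2]++ -> VV[2]=[0, 1, 3], msg_vec=[0, 1, 3]; VV[1]=max(VV[1],msg_vec) then VV[1][1]++ -> VV[1]=[2, 5, 3]
Event 7: SEND 1->0: VV[1][1]++ -> VV[1]=[2, 6, 3], msg_vec=[2, 6, 3]; VV[0]=max(VV[0],msg_vec) then VV[0][0]++ -> VV[0]=[3, 6, 3]
Event 4 stamp: [2, 4, 0]
Event 5 stamp: [0, 1, 2]
[2, 4, 0] <= [0, 1, 2]? False. Equal? False. Happens-before: False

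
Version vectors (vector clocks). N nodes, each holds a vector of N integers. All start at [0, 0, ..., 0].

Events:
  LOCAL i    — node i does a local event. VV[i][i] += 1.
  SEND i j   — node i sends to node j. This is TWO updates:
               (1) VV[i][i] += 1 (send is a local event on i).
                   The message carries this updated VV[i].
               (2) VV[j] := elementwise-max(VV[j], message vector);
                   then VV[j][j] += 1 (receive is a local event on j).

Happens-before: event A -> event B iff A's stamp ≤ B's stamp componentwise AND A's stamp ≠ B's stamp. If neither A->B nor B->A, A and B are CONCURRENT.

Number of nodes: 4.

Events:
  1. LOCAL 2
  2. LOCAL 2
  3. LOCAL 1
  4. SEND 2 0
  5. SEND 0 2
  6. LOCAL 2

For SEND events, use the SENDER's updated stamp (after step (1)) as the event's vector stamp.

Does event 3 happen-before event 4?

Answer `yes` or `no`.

Answer: no

Derivation:
Initial: VV[0]=[0, 0, 0, 0]
Initial: VV[1]=[0, 0, 0, 0]
Initial: VV[2]=[0, 0, 0, 0]
Initial: VV[3]=[0, 0, 0, 0]
Event 1: LOCAL 2: VV[2][2]++ -> VV[2]=[0, 0, 1, 0]
Event 2: LOCAL 2: VV[2][2]++ -> VV[2]=[0, 0, 2, 0]
Event 3: LOCAL 1: VV[1][1]++ -> VV[1]=[0, 1, 0, 0]
Event 4: SEND 2->0: VV[2][2]++ -> VV[2]=[0, 0, 3, 0], msg_vec=[0, 0, 3, 0]; VV[0]=max(VV[0],msg_vec) then VV[0][0]++ -> VV[0]=[1, 0, 3, 0]
Event 5: SEND 0->2: VV[0][0]++ -> VV[0]=[2, 0, 3, 0], msg_vec=[2, 0, 3, 0]; VV[2]=max(VV[2],msg_vec) then VV[2][2]++ -> VV[2]=[2, 0, 4, 0]
Event 6: LOCAL 2: VV[2][2]++ -> VV[2]=[2, 0, 5, 0]
Event 3 stamp: [0, 1, 0, 0]
Event 4 stamp: [0, 0, 3, 0]
[0, 1, 0, 0] <= [0, 0, 3, 0]? False. Equal? False. Happens-before: False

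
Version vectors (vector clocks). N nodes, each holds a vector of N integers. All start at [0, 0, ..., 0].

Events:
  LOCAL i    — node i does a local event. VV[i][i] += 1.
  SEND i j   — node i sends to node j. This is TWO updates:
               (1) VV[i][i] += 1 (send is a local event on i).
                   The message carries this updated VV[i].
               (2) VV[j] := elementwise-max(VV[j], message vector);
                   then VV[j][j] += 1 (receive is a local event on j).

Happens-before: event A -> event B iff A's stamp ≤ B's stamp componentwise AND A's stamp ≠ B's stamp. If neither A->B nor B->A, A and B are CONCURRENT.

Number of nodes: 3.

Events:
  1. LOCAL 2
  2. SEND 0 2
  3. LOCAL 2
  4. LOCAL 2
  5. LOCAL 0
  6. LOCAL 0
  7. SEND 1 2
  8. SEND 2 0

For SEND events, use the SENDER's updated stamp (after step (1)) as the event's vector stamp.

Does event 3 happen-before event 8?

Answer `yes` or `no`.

Answer: yes

Derivation:
Initial: VV[0]=[0, 0, 0]
Initial: VV[1]=[0, 0, 0]
Initial: VV[2]=[0, 0, 0]
Event 1: LOCAL 2: VV[2][2]++ -> VV[2]=[0, 0, 1]
Event 2: SEND 0->2: VV[0][0]++ -> VV[0]=[1, 0, 0], msg_vec=[1, 0, 0]; VV[2]=max(VV[2],msg_vec) then VV[2][2]++ -> VV[2]=[1, 0, 2]
Event 3: LOCAL 2: VV[2][2]++ -> VV[2]=[1, 0, 3]
Event 4: LOCAL 2: VV[2][2]++ -> VV[2]=[1, 0, 4]
Event 5: LOCAL 0: VV[0][0]++ -> VV[0]=[2, 0, 0]
Event 6: LOCAL 0: VV[0][0]++ -> VV[0]=[3, 0, 0]
Event 7: SEND 1->2: VV[1][1]++ -> VV[1]=[0, 1, 0], msg_vec=[0, 1, 0]; VV[2]=max(VV[2],msg_vec) then VV[2][2]++ -> VV[2]=[1, 1, 5]
Event 8: SEND 2->0: VV[2][2]++ -> VV[2]=[1, 1, 6], msg_vec=[1, 1, 6]; VV[0]=max(VV[0],msg_vec) then VV[0][0]++ -> VV[0]=[4, 1, 6]
Event 3 stamp: [1, 0, 3]
Event 8 stamp: [1, 1, 6]
[1, 0, 3] <= [1, 1, 6]? True. Equal? False. Happens-before: True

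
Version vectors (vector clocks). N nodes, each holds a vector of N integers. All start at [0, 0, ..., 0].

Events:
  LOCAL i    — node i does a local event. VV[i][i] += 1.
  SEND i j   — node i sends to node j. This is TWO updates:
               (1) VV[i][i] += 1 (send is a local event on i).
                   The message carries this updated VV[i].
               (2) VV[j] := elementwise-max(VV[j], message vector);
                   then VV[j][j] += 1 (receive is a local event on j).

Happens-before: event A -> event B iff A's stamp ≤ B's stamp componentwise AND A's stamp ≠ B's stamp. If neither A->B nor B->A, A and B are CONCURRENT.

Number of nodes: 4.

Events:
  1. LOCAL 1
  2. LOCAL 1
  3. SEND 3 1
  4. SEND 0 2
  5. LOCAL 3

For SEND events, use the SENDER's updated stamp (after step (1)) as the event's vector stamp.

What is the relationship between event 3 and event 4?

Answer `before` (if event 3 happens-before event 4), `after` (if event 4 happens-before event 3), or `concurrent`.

Answer: concurrent

Derivation:
Initial: VV[0]=[0, 0, 0, 0]
Initial: VV[1]=[0, 0, 0, 0]
Initial: VV[2]=[0, 0, 0, 0]
Initial: VV[3]=[0, 0, 0, 0]
Event 1: LOCAL 1: VV[1][1]++ -> VV[1]=[0, 1, 0, 0]
Event 2: LOCAL 1: VV[1][1]++ -> VV[1]=[0, 2, 0, 0]
Event 3: SEND 3->1: VV[3][3]++ -> VV[3]=[0, 0, 0, 1], msg_vec=[0, 0, 0, 1]; VV[1]=max(VV[1],msg_vec) then VV[1][1]++ -> VV[1]=[0, 3, 0, 1]
Event 4: SEND 0->2: VV[0][0]++ -> VV[0]=[1, 0, 0, 0], msg_vec=[1, 0, 0, 0]; VV[2]=max(VV[2],msg_vec) then VV[2][2]++ -> VV[2]=[1, 0, 1, 0]
Event 5: LOCAL 3: VV[3][3]++ -> VV[3]=[0, 0, 0, 2]
Event 3 stamp: [0, 0, 0, 1]
Event 4 stamp: [1, 0, 0, 0]
[0, 0, 0, 1] <= [1, 0, 0, 0]? False
[1, 0, 0, 0] <= [0, 0, 0, 1]? False
Relation: concurrent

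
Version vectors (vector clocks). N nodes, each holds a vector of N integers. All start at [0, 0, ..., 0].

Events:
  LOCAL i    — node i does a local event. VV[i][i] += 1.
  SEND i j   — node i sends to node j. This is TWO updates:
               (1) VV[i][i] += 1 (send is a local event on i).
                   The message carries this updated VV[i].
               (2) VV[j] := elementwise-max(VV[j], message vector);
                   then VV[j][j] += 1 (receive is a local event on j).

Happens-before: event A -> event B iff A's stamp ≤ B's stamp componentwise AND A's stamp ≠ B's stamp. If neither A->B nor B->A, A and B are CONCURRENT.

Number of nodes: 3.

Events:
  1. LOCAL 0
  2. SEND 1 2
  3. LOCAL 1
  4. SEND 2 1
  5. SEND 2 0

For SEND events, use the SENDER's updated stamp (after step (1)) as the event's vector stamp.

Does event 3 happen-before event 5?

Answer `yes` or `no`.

Answer: no

Derivation:
Initial: VV[0]=[0, 0, 0]
Initial: VV[1]=[0, 0, 0]
Initial: VV[2]=[0, 0, 0]
Event 1: LOCAL 0: VV[0][0]++ -> VV[0]=[1, 0, 0]
Event 2: SEND 1->2: VV[1][1]++ -> VV[1]=[0, 1, 0], msg_vec=[0, 1, 0]; VV[2]=max(VV[2],msg_vec) then VV[2][2]++ -> VV[2]=[0, 1, 1]
Event 3: LOCAL 1: VV[1][1]++ -> VV[1]=[0, 2, 0]
Event 4: SEND 2->1: VV[2][2]++ -> VV[2]=[0, 1, 2], msg_vec=[0, 1, 2]; VV[1]=max(VV[1],msg_vec) then VV[1][1]++ -> VV[1]=[0, 3, 2]
Event 5: SEND 2->0: VV[2][2]++ -> VV[2]=[0, 1, 3], msg_vec=[0, 1, 3]; VV[0]=max(VV[0],msg_vec) then VV[0][0]++ -> VV[0]=[2, 1, 3]
Event 3 stamp: [0, 2, 0]
Event 5 stamp: [0, 1, 3]
[0, 2, 0] <= [0, 1, 3]? False. Equal? False. Happens-before: False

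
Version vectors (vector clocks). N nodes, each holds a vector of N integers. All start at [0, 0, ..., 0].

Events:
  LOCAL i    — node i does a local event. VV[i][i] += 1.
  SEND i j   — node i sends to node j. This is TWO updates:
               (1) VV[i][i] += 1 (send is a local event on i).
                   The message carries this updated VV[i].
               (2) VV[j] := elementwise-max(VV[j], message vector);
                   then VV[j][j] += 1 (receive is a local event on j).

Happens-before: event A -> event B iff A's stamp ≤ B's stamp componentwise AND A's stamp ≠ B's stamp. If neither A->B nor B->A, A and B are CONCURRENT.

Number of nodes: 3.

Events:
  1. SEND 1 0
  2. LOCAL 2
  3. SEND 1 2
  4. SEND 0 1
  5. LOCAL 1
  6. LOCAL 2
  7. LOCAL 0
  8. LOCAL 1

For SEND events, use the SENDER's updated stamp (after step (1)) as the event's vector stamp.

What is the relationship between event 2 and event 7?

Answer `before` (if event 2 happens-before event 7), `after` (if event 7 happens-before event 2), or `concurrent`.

Answer: concurrent

Derivation:
Initial: VV[0]=[0, 0, 0]
Initial: VV[1]=[0, 0, 0]
Initial: VV[2]=[0, 0, 0]
Event 1: SEND 1->0: VV[1][1]++ -> VV[1]=[0, 1, 0], msg_vec=[0, 1, 0]; VV[0]=max(VV[0],msg_vec) then VV[0][0]++ -> VV[0]=[1, 1, 0]
Event 2: LOCAL 2: VV[2][2]++ -> VV[2]=[0, 0, 1]
Event 3: SEND 1->2: VV[1][1]++ -> VV[1]=[0, 2, 0], msg_vec=[0, 2, 0]; VV[2]=max(VV[2],msg_vec) then VV[2][2]++ -> VV[2]=[0, 2, 2]
Event 4: SEND 0->1: VV[0][0]++ -> VV[0]=[2, 1, 0], msg_vec=[2, 1, 0]; VV[1]=max(VV[1],msg_vec) then VV[1][1]++ -> VV[1]=[2, 3, 0]
Event 5: LOCAL 1: VV[1][1]++ -> VV[1]=[2, 4, 0]
Event 6: LOCAL 2: VV[2][2]++ -> VV[2]=[0, 2, 3]
Event 7: LOCAL 0: VV[0][0]++ -> VV[0]=[3, 1, 0]
Event 8: LOCAL 1: VV[1][1]++ -> VV[1]=[2, 5, 0]
Event 2 stamp: [0, 0, 1]
Event 7 stamp: [3, 1, 0]
[0, 0, 1] <= [3, 1, 0]? False
[3, 1, 0] <= [0, 0, 1]? False
Relation: concurrent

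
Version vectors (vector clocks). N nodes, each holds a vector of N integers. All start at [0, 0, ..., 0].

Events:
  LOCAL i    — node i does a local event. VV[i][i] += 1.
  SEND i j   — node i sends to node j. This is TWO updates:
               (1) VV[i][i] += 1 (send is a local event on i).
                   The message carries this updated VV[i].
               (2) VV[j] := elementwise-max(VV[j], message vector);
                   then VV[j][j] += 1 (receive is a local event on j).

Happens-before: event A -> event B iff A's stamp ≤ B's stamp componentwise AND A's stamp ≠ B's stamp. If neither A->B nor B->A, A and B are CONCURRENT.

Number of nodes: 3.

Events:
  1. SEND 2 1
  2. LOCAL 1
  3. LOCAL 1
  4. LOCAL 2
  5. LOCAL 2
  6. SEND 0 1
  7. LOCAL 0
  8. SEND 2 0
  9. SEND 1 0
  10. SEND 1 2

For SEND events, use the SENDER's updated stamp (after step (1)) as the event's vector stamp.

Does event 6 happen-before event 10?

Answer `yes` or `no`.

Initial: VV[0]=[0, 0, 0]
Initial: VV[1]=[0, 0, 0]
Initial: VV[2]=[0, 0, 0]
Event 1: SEND 2->1: VV[2][2]++ -> VV[2]=[0, 0, 1], msg_vec=[0, 0, 1]; VV[1]=max(VV[1],msg_vec) then VV[1][1]++ -> VV[1]=[0, 1, 1]
Event 2: LOCAL 1: VV[1][1]++ -> VV[1]=[0, 2, 1]
Event 3: LOCAL 1: VV[1][1]++ -> VV[1]=[0, 3, 1]
Event 4: LOCAL 2: VV[2][2]++ -> VV[2]=[0, 0, 2]
Event 5: LOCAL 2: VV[2][2]++ -> VV[2]=[0, 0, 3]
Event 6: SEND 0->1: VV[0][0]++ -> VV[0]=[1, 0, 0], msg_vec=[1, 0, 0]; VV[1]=max(VV[1],msg_vec) then VV[1][1]++ -> VV[1]=[1, 4, 1]
Event 7: LOCAL 0: VV[0][0]++ -> VV[0]=[2, 0, 0]
Event 8: SEND 2->0: VV[2][2]++ -> VV[2]=[0, 0, 4], msg_vec=[0, 0, 4]; VV[0]=max(VV[0],msg_vec) then VV[0][0]++ -> VV[0]=[3, 0, 4]
Event 9: SEND 1->0: VV[1][1]++ -> VV[1]=[1, 5, 1], msg_vec=[1, 5, 1]; VV[0]=max(VV[0],msg_vec) then VV[0][0]++ -> VV[0]=[4, 5, 4]
Event 10: SEND 1->2: VV[1][1]++ -> VV[1]=[1, 6, 1], msg_vec=[1, 6, 1]; VV[2]=max(VV[2],msg_vec) then VV[2][2]++ -> VV[2]=[1, 6, 5]
Event 6 stamp: [1, 0, 0]
Event 10 stamp: [1, 6, 1]
[1, 0, 0] <= [1, 6, 1]? True. Equal? False. Happens-before: True

Answer: yes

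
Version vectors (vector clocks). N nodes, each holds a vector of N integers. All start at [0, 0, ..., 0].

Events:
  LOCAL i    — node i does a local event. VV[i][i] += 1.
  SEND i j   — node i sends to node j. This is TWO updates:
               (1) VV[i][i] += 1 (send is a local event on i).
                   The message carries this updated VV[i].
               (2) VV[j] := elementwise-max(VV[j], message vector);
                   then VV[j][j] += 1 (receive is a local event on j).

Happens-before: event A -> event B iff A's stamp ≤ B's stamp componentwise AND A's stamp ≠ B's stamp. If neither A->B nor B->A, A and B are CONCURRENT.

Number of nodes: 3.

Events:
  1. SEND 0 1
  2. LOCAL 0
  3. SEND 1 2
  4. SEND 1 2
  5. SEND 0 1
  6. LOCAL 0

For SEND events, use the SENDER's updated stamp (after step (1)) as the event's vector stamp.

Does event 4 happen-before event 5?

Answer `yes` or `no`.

Initial: VV[0]=[0, 0, 0]
Initial: VV[1]=[0, 0, 0]
Initial: VV[2]=[0, 0, 0]
Event 1: SEND 0->1: VV[0][0]++ -> VV[0]=[1, 0, 0], msg_vec=[1, 0, 0]; VV[1]=max(VV[1],msg_vec) then VV[1][1]++ -> VV[1]=[1, 1, 0]
Event 2: LOCAL 0: VV[0][0]++ -> VV[0]=[2, 0, 0]
Event 3: SEND 1->2: VV[1][1]++ -> VV[1]=[1, 2, 0], msg_vec=[1, 2, 0]; VV[2]=max(VV[2],msg_vec) then VV[2][2]++ -> VV[2]=[1, 2, 1]
Event 4: SEND 1->2: VV[1][1]++ -> VV[1]=[1, 3, 0], msg_vec=[1, 3, 0]; VV[2]=max(VV[2],msg_vec) then VV[2][2]++ -> VV[2]=[1, 3, 2]
Event 5: SEND 0->1: VV[0][0]++ -> VV[0]=[3, 0, 0], msg_vec=[3, 0, 0]; VV[1]=max(VV[1],msg_vec) then VV[1][1]++ -> VV[1]=[3, 4, 0]
Event 6: LOCAL 0: VV[0][0]++ -> VV[0]=[4, 0, 0]
Event 4 stamp: [1, 3, 0]
Event 5 stamp: [3, 0, 0]
[1, 3, 0] <= [3, 0, 0]? False. Equal? False. Happens-before: False

Answer: no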